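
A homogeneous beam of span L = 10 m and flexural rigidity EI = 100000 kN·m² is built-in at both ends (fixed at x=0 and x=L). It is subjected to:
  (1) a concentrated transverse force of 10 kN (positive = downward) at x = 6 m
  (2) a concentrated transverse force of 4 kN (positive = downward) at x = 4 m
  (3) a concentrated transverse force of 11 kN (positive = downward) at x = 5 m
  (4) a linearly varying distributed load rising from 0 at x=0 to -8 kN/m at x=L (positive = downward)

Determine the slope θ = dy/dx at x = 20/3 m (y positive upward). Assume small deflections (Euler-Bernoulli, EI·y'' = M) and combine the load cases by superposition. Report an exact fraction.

θ(20/3) = 22381/243000000 rad

Load 1 — point force P=10 kN at a=6 m (b=L-a=4):
  θ_1 = Pa²(L-x)(2bL-(3b+a)(L-x))/(2L³EI)  [x>a] = 10·6²·(10-(20/3))·(2·4·10-(3·4+6)·(10-(20/3)))/(2·10³·100000) = 3/25000 rad
Load 2 — point force P=4 kN at a=4 m (b=L-a=6):
  θ_2 = Pa²(L-x)(2bL-(3b+a)(L-x))/(2L³EI)  [x>a] = 4·4²·(10-(20/3))·(2·6·10-(3·6+4)·(10-(20/3)))/(2·10³·100000) = 7/140625 rad
Load 3 — point force P=11 kN at a=5 m (b=L-a=5):
  θ_3 = Pa²(L-x)(2bL-(3b+a)(L-x))/(2L³EI)  [x>a] = 11·5²·(10-(20/3))·(2·5·10-(3·5+5)·(10-(20/3)))/(2·10³·100000) = 11/72000 rad
Load 4 — triangular load w₀=-8 kN/m (0→w₀ over full span):
  θ_4 = -w₀(2x(L-x)(L-2x)(x+2L)+x²(L-x)²)/(120LEI) = -(-8)·(2·(20/3)·(10-(20/3))·(10-2·(20/3))·((20/3)+2·10)+(20/3)²·(10-(20/3))²)/(120·10·100000) = -7/30375 rad
Superposition: θ = Σ θ_i = 22381/243000000 rad ≈ 0.000092 rad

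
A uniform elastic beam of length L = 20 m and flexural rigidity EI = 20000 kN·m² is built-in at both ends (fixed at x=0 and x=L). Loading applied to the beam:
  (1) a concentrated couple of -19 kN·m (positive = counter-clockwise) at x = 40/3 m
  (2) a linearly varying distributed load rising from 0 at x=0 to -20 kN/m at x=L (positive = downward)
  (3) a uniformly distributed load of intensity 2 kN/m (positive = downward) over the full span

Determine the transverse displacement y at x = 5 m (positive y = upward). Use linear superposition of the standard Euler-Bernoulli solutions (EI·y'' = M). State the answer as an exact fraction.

Load 1 — applied couple M₀=-19 kN·m at a=40/3 m (b=L-a=20/3):
  y_1 = (R_Ax³/6 - M_Ax²/2)/EI  [x≤a] with R_A=-19/15, M_A=-19/3 = ((-19/15)·5³/6 - (-19/3)·5²/2)/20000 = 19/7200 m
Load 2 — triangular load w₀=-20 kN/m (0→w₀ over full span):
  y_2 = -w₀x²(L-x)²(x+2L)/(120LEI) = -(-20)·5²·(20-5)²·(5+2·20)/(120·20·20000) = 27/256 m
Load 3 — uniform load w=2 kN/m over full span:
  y_3 = -wx²(L-x)²/(24EI) = -2·5²·(20-5)²/(24·20000) = -3/128 m
Superposition: y = Σ y_i = 4877/57600 m ≈ 0.084670 m

y(5) = 4877/57600 m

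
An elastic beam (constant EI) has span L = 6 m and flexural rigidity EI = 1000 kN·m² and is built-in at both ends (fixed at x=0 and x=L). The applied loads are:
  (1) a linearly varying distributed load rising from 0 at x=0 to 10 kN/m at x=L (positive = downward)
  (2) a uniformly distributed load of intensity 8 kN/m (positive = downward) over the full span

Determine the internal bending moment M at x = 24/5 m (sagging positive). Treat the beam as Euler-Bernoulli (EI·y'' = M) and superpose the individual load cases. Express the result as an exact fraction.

M(24/5) = -12/25 kN·m

Load 1 — triangular load w₀=10 kN/m (0→w₀ over full span):
  M_1 = 3w₀Lx/20 - w₀L²/30 - w₀x³/(6L) = 3·10·6·(24/5)/20 - 10·6²/30 - 10·(24/5)³/(6·6) = 12/25 kN·m
Load 2 — uniform load w=8 kN/m over full span:
  M_2 = wLx/2 - wL²/12 - wx²/2 = 8·6·(24/5)/2 - 8·6²/12 - 8·(24/5)²/2 = -24/25 kN·m
Superposition: M = Σ M_i = -12/25 kN·m ≈ -0.480000 kN·m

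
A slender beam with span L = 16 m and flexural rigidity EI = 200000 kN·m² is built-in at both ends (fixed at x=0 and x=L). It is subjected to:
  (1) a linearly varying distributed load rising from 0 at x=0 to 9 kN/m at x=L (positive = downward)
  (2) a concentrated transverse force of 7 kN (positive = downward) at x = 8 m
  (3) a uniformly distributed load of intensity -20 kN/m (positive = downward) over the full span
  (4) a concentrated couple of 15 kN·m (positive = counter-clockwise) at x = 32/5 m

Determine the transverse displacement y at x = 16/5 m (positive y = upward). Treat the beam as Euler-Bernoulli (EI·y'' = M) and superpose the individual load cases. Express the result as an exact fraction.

Load 1 — triangular load w₀=9 kN/m (0→w₀ over full span):
  y_1 = -w₀x²(L-x)²(x+2L)/(120LEI) = -9·(16/5)²·(16-(16/5))²·((16/5)+2·16)/(120·16·200000) = -67584/48828125 m
Load 2 — point force P=7 kN at a=8 m (b=L-a=8):
  y_2 = -Pb²x²(3aL-(3a+b)x)/(6L³EI)  [x≤a] = -7·8²·(16/5)²·(3·8·16-(3·8+8)·(16/5))/(6·16³·200000) = -308/1171875 m
Load 3 — uniform load w=-20 kN/m over full span:
  y_3 = -wx²(L-x)²/(24EI) = -(-20)·(16/5)²·(16-(16/5))²/(24·200000) = 8192/1171875 m
Load 4 — applied couple M₀=15 kN·m at a=32/5 m (b=L-a=48/5):
  y_4 = (R_Ax³/6 - M_Ax²/2)/EI  [x≤a] with R_A=27/20, M_A=9/5 = ((27/20)·(16/5)³/6 - (9/5)·(16/5)²/2)/200000 = -18/1953125 m
Superposition: y = Σ y_i = 260466/48828125 m ≈ 0.005334 m

y(16/5) = 260466/48828125 m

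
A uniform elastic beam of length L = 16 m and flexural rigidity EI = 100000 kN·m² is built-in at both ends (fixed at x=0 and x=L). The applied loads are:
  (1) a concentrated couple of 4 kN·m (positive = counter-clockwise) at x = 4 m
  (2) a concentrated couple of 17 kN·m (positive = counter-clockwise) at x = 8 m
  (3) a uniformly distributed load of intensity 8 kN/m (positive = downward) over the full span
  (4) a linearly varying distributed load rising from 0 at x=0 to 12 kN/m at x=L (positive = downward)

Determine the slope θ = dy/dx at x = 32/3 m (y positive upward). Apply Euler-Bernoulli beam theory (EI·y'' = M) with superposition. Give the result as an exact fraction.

θ(32/3) = 17273/5062500 rad

Load 1 — applied couple M₀=4 kN·m at a=4 m (b=L-a=12):
  θ_1 = (R_Ax²/2 - M_Ax - M₀(x-a))/EI  [x>a] with R_A=9/32, M_A=-3/4 = ((9/32)·(32/3)²/2 - (-3/4)·(32/3) - 4·((32/3)-4))/100000 = -1/37500 rad
Load 2 — applied couple M₀=17 kN·m at a=8 m (b=L-a=8):
  θ_2 = (R_Ax²/2 - M_Ax - M₀(x-a))/EI  [x>a] with R_A=51/32, M_A=17/4 = ((51/32)·(32/3)²/2 - (17/4)·(32/3) - 17·((32/3)-8))/100000 = 0 rad
Load 3 — uniform load w=8 kN/m over full span:
  θ_3 = -wx(L-x)(L-2x)/(12EI) = -8·(32/3)·(16-(32/3))·(16-2·(32/3))/(12·100000) = 512/253125 rad
Load 4 — triangular load w₀=12 kN/m (0→w₀ over full span):
  θ_4 = -w₀(2x(L-x)(L-2x)(x+2L)+x²(L-x)²)/(120LEI) = -12·(2·(32/3)·(16-(32/3))·(16-2·(32/3))·((32/3)+2·16)+(32/3)²·(16-(32/3))²)/(120·16·100000) = 1792/1265625 rad
Superposition: θ = Σ θ_i = 17273/5062500 rad ≈ 0.003412 rad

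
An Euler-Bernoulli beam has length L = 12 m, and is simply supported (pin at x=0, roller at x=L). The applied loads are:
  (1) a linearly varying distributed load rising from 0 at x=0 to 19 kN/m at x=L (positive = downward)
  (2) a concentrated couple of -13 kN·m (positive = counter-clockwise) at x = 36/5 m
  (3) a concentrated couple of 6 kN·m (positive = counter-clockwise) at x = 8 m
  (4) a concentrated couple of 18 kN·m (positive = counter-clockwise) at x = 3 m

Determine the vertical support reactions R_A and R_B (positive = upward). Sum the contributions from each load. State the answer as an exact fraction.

Load 1 — triangular load w₀=19 kN/m (0→w₀ over full span):
  R_A = w₀L/6 = 19·12/6 = 38 kN
  R_B = w₀L/3 = 19·12/3 = 76 kN
Load 2 — applied couple M₀=-13 kN·m at a=36/5 m (b=L-a=24/5):
  R_A = M₀/L = (-13)/12 = -13/12 kN
  R_B = -M₀/L = -(-13)/12 = 13/12 kN
Load 3 — applied couple M₀=6 kN·m at a=8 m (b=L-a=4):
  R_A = M₀/L = 6/12 = 1/2 kN
  R_B = -M₀/L = -6/12 = -1/2 kN
Load 4 — applied couple M₀=18 kN·m at a=3 m (b=L-a=9):
  R_A = M₀/L = 18/12 = 3/2 kN
  R_B = -M₀/L = -18/12 = -3/2 kN
Superposition: R_A = 467/12 kN, R_B = 901/12 kN

R_A = 467/12 kN, R_B = 901/12 kN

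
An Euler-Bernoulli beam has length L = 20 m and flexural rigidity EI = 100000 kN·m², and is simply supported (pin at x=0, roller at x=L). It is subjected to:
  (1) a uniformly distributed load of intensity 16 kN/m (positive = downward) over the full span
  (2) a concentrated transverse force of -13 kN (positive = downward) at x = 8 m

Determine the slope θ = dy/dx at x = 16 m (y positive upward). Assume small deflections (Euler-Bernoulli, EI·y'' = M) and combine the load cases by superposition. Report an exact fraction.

θ(16) = 621/15625 rad

Load 1 — uniform load w=16 kN/m over full span:
  θ_1 = -w(L³-6Lx²+4x³)/(24EI) = -16·(20³-6·20·16²+4·16³)/(24·100000) = 132/3125 rad
Load 2 — point force P=-13 kN at a=8 m (b=L-a=12):
  θ_2 = -Pa(2L²-6Lx+3x²+a²)/(6LEI)  [x>a] = -(-13)·8·(2·20²-6·20·16+3·16²+8²)/(6·20·100000) = -39/15625 rad
Superposition: θ = Σ θ_i = 621/15625 rad ≈ 0.039744 rad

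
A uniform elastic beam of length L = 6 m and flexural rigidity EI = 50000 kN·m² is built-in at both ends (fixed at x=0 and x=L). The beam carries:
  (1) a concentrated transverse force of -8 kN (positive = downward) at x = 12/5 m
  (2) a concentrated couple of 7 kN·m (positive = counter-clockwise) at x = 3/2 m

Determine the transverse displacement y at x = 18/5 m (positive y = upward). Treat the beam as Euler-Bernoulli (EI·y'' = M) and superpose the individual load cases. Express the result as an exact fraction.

y(18/5) = 314343/1562500000 m

Load 1 — point force P=-8 kN at a=12/5 m (b=L-a=18/5):
  y_1 = -Pa²(L-x)²(3bL-(3b+a)(L-x))/(6L³EI)  [x>a] = -(-8)·(12/5)²·(6-(18/5))²·(3·(18/5)·6-(3·(18/5)+(12/5))·(6-(18/5)))/(6·6³·50000) = 6624/48828125 m
Load 2 — applied couple M₀=7 kN·m at a=3/2 m (b=L-a=9/2):
  y_2 = (R_Ax³/6 - M_Ax²/2 - M₀(x-a)²/2)/EI  [x>a] with R_A=21/16, M_A=-21/16 = ((21/16)·(18/5)³/6 - (-21/16)·(18/5)²/2 - 7·((18/5)-(3/2))²/2)/50000 = 819/12500000 m
Superposition: y = Σ y_i = 314343/1562500000 m ≈ 0.000201 m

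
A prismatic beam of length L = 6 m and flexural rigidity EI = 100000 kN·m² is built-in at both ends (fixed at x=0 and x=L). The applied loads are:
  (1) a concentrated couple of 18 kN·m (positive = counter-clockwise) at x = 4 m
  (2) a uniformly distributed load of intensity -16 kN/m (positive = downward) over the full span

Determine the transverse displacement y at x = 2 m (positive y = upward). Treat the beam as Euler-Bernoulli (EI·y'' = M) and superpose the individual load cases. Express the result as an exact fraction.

Load 1 — applied couple M₀=18 kN·m at a=4 m (b=L-a=2):
  y_1 = (R_Ax³/6 - M_Ax²/2)/EI  [x≤a] with R_A=4, M_A=6 = (4·2³/6 - 6·2²/2)/100000 = -1/15000 m
Load 2 — uniform load w=-16 kN/m over full span:
  y_2 = -wx²(L-x)²/(24EI) = -(-16)·2²·(6-2)²/(24·100000) = 4/9375 m
Superposition: y = Σ y_i = 9/25000 m ≈ 0.000360 m

y(2) = 9/25000 m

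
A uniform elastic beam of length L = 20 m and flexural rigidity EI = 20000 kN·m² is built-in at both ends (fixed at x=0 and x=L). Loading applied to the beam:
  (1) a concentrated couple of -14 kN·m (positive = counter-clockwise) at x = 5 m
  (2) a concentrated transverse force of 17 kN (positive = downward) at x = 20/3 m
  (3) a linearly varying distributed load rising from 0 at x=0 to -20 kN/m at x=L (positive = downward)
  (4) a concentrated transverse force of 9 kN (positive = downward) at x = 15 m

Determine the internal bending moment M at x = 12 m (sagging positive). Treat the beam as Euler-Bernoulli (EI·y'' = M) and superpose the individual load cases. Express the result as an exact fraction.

M(12) = -312977/2160 kN·m

Load 1 — applied couple M₀=-14 kN·m at a=5 m (b=L-a=15):
  M_1 = R_Ax - M_A - M₀  [x>a] with R_A=-63/80, M_A=21/8 = (-63/80)·12 - (21/8) - (-14) = 77/40 kN·m
Load 2 — point force P=17 kN at a=20/3 m (b=L-a=40/3):
  M_2 = Pa²(a+3b)(L-x)/L³ - Pa²b/L²  [x>a] = 17·(20/3)²·((20/3)+3·(40/3))·(20-12)/20³ - 17·(20/3)²·(40/3)/20² = 272/27 kN·m
Load 3 — triangular load w₀=-20 kN/m (0→w₀ over full span):
  M_3 = 3w₀Lx/20 - w₀L²/30 - w₀x³/(6L) = 3·(-20)·20·12/20 - (-20)·20²/30 - (-20)·12³/(6·20) = -496/3 kN·m
Load 4 — point force P=9 kN at a=15 m (b=L-a=5):
  M_4 = Pb²(3a+b)x/L³ - Pab²/L²  [x≤a] = 9·5²·(3·15+5)·12/20³ - 9·15·5²/20² = 135/16 kN·m
Superposition: M = Σ M_i = -312977/2160 kN·m ≈ -144.896759 kN·m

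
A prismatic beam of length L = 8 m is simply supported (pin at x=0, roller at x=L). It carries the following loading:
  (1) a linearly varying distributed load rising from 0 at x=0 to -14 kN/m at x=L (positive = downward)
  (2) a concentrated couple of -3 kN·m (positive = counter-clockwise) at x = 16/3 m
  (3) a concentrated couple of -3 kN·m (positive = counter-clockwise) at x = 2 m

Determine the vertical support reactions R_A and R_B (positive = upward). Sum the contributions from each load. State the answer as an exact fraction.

R_A = -233/12 kN, R_B = -439/12 kN

Load 1 — triangular load w₀=-14 kN/m (0→w₀ over full span):
  R_A = w₀L/6 = (-14)·8/6 = -56/3 kN
  R_B = w₀L/3 = (-14)·8/3 = -112/3 kN
Load 2 — applied couple M₀=-3 kN·m at a=16/3 m (b=L-a=8/3):
  R_A = M₀/L = (-3)/8 = -3/8 kN
  R_B = -M₀/L = -(-3)/8 = 3/8 kN
Load 3 — applied couple M₀=-3 kN·m at a=2 m (b=L-a=6):
  R_A = M₀/L = (-3)/8 = -3/8 kN
  R_B = -M₀/L = -(-3)/8 = 3/8 kN
Superposition: R_A = -233/12 kN, R_B = -439/12 kN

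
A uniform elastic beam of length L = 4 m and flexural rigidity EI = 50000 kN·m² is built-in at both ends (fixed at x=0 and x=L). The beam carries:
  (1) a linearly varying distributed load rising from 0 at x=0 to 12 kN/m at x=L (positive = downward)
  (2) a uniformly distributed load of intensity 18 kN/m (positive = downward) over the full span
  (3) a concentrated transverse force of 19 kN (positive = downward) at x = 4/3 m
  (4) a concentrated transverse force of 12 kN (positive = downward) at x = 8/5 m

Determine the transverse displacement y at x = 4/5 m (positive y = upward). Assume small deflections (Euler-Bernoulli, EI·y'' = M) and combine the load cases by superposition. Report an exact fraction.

y(4/5) = -163064/791015625 m

Load 1 — triangular load w₀=12 kN/m (0→w₀ over full span):
  y_1 = -w₀x²(L-x)²(x+2L)/(120LEI) = -12·(4/5)²·(4-(4/5))²·((4/5)+2·4)/(120·4·50000) = -1408/48828125 m
Load 2 — uniform load w=18 kN/m over full span:
  y_2 = -wx²(L-x)²/(24EI) = -18·(4/5)²·(4-(4/5))²/(24·50000) = -192/1953125 m
Load 3 — point force P=19 kN at a=4/3 m (b=L-a=8/3):
  y_3 = -Pb²x²(3aL-(3a+b)x)/(6L³EI)  [x≤a] = -19·(8/3)²·(4/5)²·(3·(4/3)·4-(3·(4/3)+(8/3))·(4/5))/(6·4³·50000) = -304/6328125 m
Load 4 — point force P=12 kN at a=8/5 m (b=L-a=12/5):
  y_4 = -Pb²x²(3aL-(3a+b)x)/(6L³EI)  [x≤a] = -12·(12/5)²·(4/5)²·(3·(8/5)·4-(3·(8/5)+(12/5))·(4/5))/(6·4³·50000) = -1512/48828125 m
Superposition: y = Σ y_i = -163064/791015625 m ≈ -0.000206 m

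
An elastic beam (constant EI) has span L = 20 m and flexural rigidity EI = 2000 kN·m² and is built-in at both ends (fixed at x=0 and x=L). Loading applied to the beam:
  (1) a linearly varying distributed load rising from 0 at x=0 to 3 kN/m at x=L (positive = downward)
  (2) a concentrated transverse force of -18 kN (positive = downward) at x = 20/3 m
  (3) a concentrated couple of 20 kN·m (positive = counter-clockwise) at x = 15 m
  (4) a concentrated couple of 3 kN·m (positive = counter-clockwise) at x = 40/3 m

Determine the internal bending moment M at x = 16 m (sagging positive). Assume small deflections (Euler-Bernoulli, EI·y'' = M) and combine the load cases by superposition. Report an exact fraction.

M(16) = 11/20 kN·m

Load 1 — triangular load w₀=3 kN/m (0→w₀ over full span):
  M_1 = 3w₀Lx/20 - w₀L²/30 - w₀x³/(6L) = 3·3·20·16/20 - 3·20²/30 - 3·16³/(6·20) = 8/5 kN·m
Load 2 — point force P=-18 kN at a=20/3 m (b=L-a=40/3):
  M_2 = Pa²(a+3b)(L-x)/L³ - Pa²b/L²  [x>a] = (-18)·(20/3)²·((20/3)+3·(40/3))·(20-16)/20³ - (-18)·(20/3)²·(40/3)/20² = 8 kN·m
Load 3 — applied couple M₀=20 kN·m at a=15 m (b=L-a=5):
  M_3 = R_Ax - M_A - M₀  [x>a] with R_A=9/8, M_A=25/4 = (9/8)·16 - (25/4) - 20 = -33/4 kN·m
Load 4 — applied couple M₀=3 kN·m at a=40/3 m (b=L-a=20/3):
  M_4 = R_Ax - M_A - M₀  [x>a] with R_A=1/5, M_A=1 = (1/5)·16 - 1 - 3 = -4/5 kN·m
Superposition: M = Σ M_i = 11/20 kN·m ≈ 0.550000 kN·m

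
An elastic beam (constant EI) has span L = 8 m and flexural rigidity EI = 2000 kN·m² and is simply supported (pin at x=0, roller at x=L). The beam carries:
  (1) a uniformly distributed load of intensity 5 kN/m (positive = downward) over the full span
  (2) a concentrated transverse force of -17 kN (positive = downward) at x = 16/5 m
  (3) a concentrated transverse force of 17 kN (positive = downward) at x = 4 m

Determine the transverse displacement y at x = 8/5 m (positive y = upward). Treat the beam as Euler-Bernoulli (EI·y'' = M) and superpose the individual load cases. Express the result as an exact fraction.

Load 1 — uniform load w=5 kN/m over full span:
  y_1 = -wx(L³-2Lx²+x³)/(24EI) = -5·(8/5)·(8³-2·8·(8/5)²+(8/5)³)/(24·2000) = -3712/46875 m
Load 2 — point force P=-17 kN at a=16/5 m (b=L-a=24/5):
  y_2 = -Pbx(L²-b²-x²)/(6LEI)  [x≤a] = -(-17)·(24/5)·(8/5)·(8²-(24/5)²-(8/5)²)/(6·8·2000) = 816/15625 m
Load 3 — point force P=17 kN at a=4 m (b=L-a=4):
  y_3 = -Pbx(L²-b²-x²)/(6LEI)  [x≤a] = -17·4·(8/5)·(8²-4²-(8/5)²)/(6·8·2000) = -2414/46875 m
Superposition: y = Σ y_i = -1226/15625 m ≈ -0.078464 m

y(8/5) = -1226/15625 m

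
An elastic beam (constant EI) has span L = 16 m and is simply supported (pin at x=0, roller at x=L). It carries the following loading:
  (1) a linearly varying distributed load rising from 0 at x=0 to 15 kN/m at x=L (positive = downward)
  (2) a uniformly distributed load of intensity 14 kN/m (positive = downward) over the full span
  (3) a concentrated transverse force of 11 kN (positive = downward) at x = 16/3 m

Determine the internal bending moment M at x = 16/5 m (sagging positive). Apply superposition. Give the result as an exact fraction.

M(16/5) = 6496/15 kN·m

Load 1 — triangular load w₀=15 kN/m (0→w₀ over full span):
  M_1 = w₀Lx/6 - w₀x³/(6L) = 15·16·(16/5)/6 - 15·(16/5)³/(6·16) = 3072/25 kN·m
Load 2 — uniform load w=14 kN/m over full span:
  M_2 = wx(L-x)/2 = 14·(16/5)·(16-(16/5))/2 = 7168/25 kN·m
Load 3 — point force P=11 kN at a=16/3 m (b=L-a=32/3):
  M_3 = Pbx/L  [x≤a] = 11·(32/3)·(16/5)/16 = 352/15 kN·m
Superposition: M = Σ M_i = 6496/15 kN·m ≈ 433.066667 kN·m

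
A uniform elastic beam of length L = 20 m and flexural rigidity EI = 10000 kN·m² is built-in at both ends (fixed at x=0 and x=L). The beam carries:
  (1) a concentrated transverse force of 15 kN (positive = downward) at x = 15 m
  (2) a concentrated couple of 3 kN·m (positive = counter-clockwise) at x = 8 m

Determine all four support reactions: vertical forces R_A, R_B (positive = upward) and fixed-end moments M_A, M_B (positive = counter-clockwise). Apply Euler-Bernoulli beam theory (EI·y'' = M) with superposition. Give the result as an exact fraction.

Load 1 — point force P=15 kN at a=15 m (b=L-a=5):
  R_A = Pb²(3a+b)/L³ = 15·5²·(3·15+5)/20³ = 75/32 kN
  M_A = Pab²/L² = 15·15·5²/20² = 225/16 kN·m
  R_B = Pa²(a+3b)/L³ = 15·15²·(15+3·5)/20³ = 405/32 kN
  M_B = -Pa²b/L² = -15·15²·5/20² = -675/16 kN·m
Load 2 — applied couple M₀=3 kN·m at a=8 m (b=L-a=12):
  R_A = 6M₀ab/L³ = 6·3·8·12/20³ = 27/125 kN
  M_A = M₀b(2a-b)/L² = 3·12·(2·8-12)/20² = 9/25 kN·m
  R_B = -6M₀ab/L³ = -6·3·8·12/20³ = -27/125 kN
  M_B = M₀a(2b-a)/L² = 3·8·(2·12-8)/20² = 24/25 kN·m
Superposition: R_A = 10239/4000 kN, M_A = 5769/400 kN·m, R_B = 49761/4000 kN, M_B = -16491/400 kN·m

R_A = 10239/4000 kN, M_A = 5769/400 kN·m, R_B = 49761/4000 kN, M_B = -16491/400 kN·m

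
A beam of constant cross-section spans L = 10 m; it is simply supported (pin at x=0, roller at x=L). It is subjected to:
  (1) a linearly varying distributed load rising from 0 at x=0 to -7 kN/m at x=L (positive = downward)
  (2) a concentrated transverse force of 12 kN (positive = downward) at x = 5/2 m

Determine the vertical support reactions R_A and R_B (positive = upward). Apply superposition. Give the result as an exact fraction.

Load 1 — triangular load w₀=-7 kN/m (0→w₀ over full span):
  R_A = w₀L/6 = (-7)·10/6 = -35/3 kN
  R_B = w₀L/3 = (-7)·10/3 = -70/3 kN
Load 2 — point force P=12 kN at a=5/2 m (b=L-a=15/2):
  R_A = Pb/L = 12·(15/2)/10 = 9 kN
  R_B = Pa/L = 12·(5/2)/10 = 3 kN
Superposition: R_A = -8/3 kN, R_B = -61/3 kN

R_A = -8/3 kN, R_B = -61/3 kN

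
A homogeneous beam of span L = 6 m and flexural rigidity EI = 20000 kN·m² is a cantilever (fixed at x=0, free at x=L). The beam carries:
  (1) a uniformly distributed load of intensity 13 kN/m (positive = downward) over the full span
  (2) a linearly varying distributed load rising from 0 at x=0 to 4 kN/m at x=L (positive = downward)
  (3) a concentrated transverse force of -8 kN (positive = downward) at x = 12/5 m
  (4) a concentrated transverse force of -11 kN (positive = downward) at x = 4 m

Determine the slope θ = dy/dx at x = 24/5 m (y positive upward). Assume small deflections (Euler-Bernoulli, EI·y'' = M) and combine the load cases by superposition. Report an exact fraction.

θ(24/5) = -35947/1562500 rad

Load 1 — uniform load w=13 kN/m over full span:
  θ_1 = -wx(x²-3Lx+3L²)/(6EI) = -13·(24/5)·((24/5)²-3·6·(24/5)+3·6²)/(6·20000) = -3627/156250 rad
Load 2 — triangular load w₀=4 kN/m (0→w₀ over full span):
  θ_2 = (w₀Lx²/4-w₀L²x/3-w₀x⁴/(24L))/EI = (4·6·(24/5)²/4-4·6²·(24/5)/3-4·(24/5)⁴/(24·6))/20000 = -2088/390625 rad
Load 3 — point force P=-8 kN at a=12/5 m (b=L-a=18/5):
  θ_3 = -Pa²/(2EI)  [x>a] = -(-8)·(12/5)²/(2·20000) = 18/15625 rad
Load 4 — point force P=-11 kN at a=4 m (b=L-a=2):
  θ_4 = -Pa²/(2EI)  [x>a] = -(-11)·4²/(2·20000) = 11/2500 rad
Superposition: θ = Σ θ_i = -35947/1562500 rad ≈ -0.023006 rad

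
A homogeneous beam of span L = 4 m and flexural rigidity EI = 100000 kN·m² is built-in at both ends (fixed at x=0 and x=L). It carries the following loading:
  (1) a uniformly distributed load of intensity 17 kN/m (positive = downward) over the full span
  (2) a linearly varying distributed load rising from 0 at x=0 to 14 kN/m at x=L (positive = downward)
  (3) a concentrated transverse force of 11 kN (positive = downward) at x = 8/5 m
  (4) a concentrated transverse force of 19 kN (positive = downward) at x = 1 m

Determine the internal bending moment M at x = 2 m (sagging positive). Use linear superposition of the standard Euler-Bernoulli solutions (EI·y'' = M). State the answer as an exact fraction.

Load 1 — uniform load w=17 kN/m over full span:
  M_1 = wLx/2 - wL²/12 - wx²/2 = 17·4·2/2 - 17·4²/12 - 17·2²/2 = 34/3 kN·m
Load 2 — triangular load w₀=14 kN/m (0→w₀ over full span):
  M_2 = 3w₀Lx/20 - w₀L²/30 - w₀x³/(6L) = 3·14·4·2/20 - 14·4²/30 - 14·2³/(6·4) = 14/3 kN·m
Load 3 — point force P=11 kN at a=8/5 m (b=L-a=12/5):
  M_3 = Pa²(a+3b)(L-x)/L³ - Pa²b/L²  [x>a] = 11·(8/5)²·((8/5)+3·(12/5))·(4-2)/4³ - 11·(8/5)²·(12/5)/4² = 88/25 kN·m
Load 4 — point force P=19 kN at a=1 m (b=L-a=3):
  M_4 = Pa²(a+3b)(L-x)/L³ - Pa²b/L²  [x>a] = 19·1²·(1+3·3)·(4-2)/4³ - 19·1²·3/4² = 19/8 kN·m
Superposition: M = Σ M_i = 4379/200 kN·m ≈ 21.895000 kN·m

M(2) = 4379/200 kN·m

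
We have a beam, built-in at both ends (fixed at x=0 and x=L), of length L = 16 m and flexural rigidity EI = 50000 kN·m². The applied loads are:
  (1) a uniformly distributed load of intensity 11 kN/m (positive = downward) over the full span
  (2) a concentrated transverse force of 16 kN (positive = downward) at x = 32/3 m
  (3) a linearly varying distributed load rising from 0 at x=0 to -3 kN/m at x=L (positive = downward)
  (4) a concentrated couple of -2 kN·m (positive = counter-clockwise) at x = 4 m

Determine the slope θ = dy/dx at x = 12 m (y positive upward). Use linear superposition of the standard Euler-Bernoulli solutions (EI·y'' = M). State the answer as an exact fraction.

Load 1 — uniform load w=11 kN/m over full span:
  θ_1 = -wx(L-x)(L-2x)/(12EI) = -11·12·(16-12)·(16-2·12)/(12·50000) = 22/3125 rad
Load 2 — point force P=16 kN at a=32/3 m (b=L-a=16/3):
  θ_2 = Pa²(L-x)(2bL-(3b+a)(L-x))/(2L³EI)  [x>a] = 16·(32/3)²·(16-12)·(2·(16/3)·16-(3·(16/3)+(32/3))·(16-12))/(2·16³·50000) = 32/28125 rad
Load 3 — triangular load w₀=-3 kN/m (0→w₀ over full span):
  θ_3 = -w₀(2x(L-x)(L-2x)(x+2L)+x²(L-x)²)/(120LEI) = -(-3)·(2·12·(16-12)·(16-2·12)·(12+2·16)+12²·(16-12)²)/(120·16·50000) = -123/125000 rad
Load 4 — applied couple M₀=-2 kN·m at a=4 m (b=L-a=12):
  θ_4 = (R_Ax²/2 - M_Ax - M₀(x-a))/EI  [x>a] with R_A=-9/64, M_A=3/8 = ((-9/64)·12²/2 - (3/8)·12 - (-2)·(12-4))/50000 = 11/400000 rad
Superposition: θ = Σ θ_i = 129983/18000000 rad ≈ 0.007221 rad

θ(12) = 129983/18000000 rad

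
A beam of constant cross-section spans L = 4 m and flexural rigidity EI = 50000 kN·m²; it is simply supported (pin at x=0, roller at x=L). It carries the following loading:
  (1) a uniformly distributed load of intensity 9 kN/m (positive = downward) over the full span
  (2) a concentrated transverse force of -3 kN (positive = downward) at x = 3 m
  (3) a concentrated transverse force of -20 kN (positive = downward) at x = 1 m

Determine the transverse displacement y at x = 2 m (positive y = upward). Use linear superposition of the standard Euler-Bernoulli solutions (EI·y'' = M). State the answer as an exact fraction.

y(2) = -107/600000 m

Load 1 — uniform load w=9 kN/m over full span:
  y_1 = -wx(L³-2Lx²+x³)/(24EI) = -9·2·(4³-2·4·2²+2³)/(24·50000) = -3/5000 m
Load 2 — point force P=-3 kN at a=3 m (b=L-a=1):
  y_2 = -Pbx(L²-b²-x²)/(6LEI)  [x≤a] = -(-3)·1·2·(4²-1²-2²)/(6·4·50000) = 11/200000 m
Load 3 — point force P=-20 kN at a=1 m (b=L-a=3):
  y_3 = -Pa(L-x)(2Lx-a²-x²)/(6LEI)  [x>a] = -(-20)·1·(4-2)·(2·4·2-1²-2²)/(6·4·50000) = 11/30000 m
Superposition: y = Σ y_i = -107/600000 m ≈ -0.000178 m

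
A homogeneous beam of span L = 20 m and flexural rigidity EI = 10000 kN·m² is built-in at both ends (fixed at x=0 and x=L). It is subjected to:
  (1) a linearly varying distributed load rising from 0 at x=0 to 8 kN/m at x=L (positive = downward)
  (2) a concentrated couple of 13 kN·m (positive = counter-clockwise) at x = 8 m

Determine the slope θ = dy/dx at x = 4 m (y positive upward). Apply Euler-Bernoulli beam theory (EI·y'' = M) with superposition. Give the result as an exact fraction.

Load 1 — triangular load w₀=8 kN/m (0→w₀ over full span):
  θ_1 = -w₀(2x(L-x)(L-2x)(x+2L)+x²(L-x)²)/(120LEI) = -8·(2·4·(20-4)·(20-2·4)·(4+2·20)+4²·(20-4)²)/(120·20·10000) = -224/9375 rad
Load 2 — applied couple M₀=13 kN·m at a=8 m (b=L-a=12):
  θ_2 = (R_Ax²/2 - M_Ax)/EI  [x≤a] with R_A=117/125, M_A=39/25 = ((117/125)·4²/2 - (39/25)·4)/10000 = 39/312500 rad
Superposition: θ = Σ θ_i = -22283/937500 rad ≈ -0.023769 rad

θ(4) = -22283/937500 rad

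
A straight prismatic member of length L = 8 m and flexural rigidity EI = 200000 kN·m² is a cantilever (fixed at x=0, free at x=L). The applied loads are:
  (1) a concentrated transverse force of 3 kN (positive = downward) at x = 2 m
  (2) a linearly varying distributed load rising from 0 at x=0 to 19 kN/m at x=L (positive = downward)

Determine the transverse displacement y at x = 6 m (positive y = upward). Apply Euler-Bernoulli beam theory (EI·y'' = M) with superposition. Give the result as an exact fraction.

Load 1 — point force P=3 kN at a=2 m (b=L-a=6):
  y_1 = -Pa²(3x-a)/(6EI)  [x>a] = -3·2²·(3·6-2)/(6·200000) = -1/6250 m
Load 2 — triangular load w₀=19 kN/m (0→w₀ over full span):
  y_2 = (w₀Lx³/12-w₀L²x²/6-w₀x⁵/(120L))/EI = (19·8·6³/12-19·8²·6²/6-19·6⁵/(120·8))/200000 = -47139/2000000 m
Superposition: y = Σ y_i = -47459/2000000 m ≈ -0.023730 m

y(6) = -47459/2000000 m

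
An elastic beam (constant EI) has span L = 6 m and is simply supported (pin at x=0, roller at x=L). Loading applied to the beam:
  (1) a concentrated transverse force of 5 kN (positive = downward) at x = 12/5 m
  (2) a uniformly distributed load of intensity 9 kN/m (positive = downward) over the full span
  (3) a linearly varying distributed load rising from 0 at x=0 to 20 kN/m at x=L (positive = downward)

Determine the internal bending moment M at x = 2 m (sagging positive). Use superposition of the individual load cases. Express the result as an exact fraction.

Load 1 — point force P=5 kN at a=12/5 m (b=L-a=18/5):
  M_1 = Pbx/L  [x≤a] = 5·(18/5)·2/6 = 6 kN·m
Load 2 — uniform load w=9 kN/m over full span:
  M_2 = wx(L-x)/2 = 9·2·(6-2)/2 = 36 kN·m
Load 3 — triangular load w₀=20 kN/m (0→w₀ over full span):
  M_3 = w₀Lx/6 - w₀x³/(6L) = 20·6·2/6 - 20·2³/(6·6) = 320/9 kN·m
Superposition: M = Σ M_i = 698/9 kN·m ≈ 77.555556 kN·m

M(2) = 698/9 kN·m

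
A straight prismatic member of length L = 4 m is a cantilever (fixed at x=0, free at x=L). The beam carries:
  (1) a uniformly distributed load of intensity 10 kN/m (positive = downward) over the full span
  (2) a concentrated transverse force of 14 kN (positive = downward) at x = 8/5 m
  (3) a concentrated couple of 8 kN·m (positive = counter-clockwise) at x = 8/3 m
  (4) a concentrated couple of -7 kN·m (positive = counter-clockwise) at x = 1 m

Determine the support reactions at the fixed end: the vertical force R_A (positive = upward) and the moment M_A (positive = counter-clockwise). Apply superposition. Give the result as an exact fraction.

Load 1 — uniform load w=10 kN/m over full span:
  R_A = wL = 10·4 = 40 kN
  M_A = wL²/2 = 10·4²/2 = 80 kN·m
Load 2 — point force P=14 kN at a=8/5 m (b=L-a=12/5):
  R_A = P = 14 kN
  M_A = Pa = 14·(8/5) = 112/5 kN·m
Load 3 — applied couple M₀=8 kN·m at a=8/3 m (b=L-a=4/3):
  R_A = 0 kN
  M_A = -M₀ = -8 kN·m
Load 4 — applied couple M₀=-7 kN·m at a=1 m (b=L-a=3):
  R_A = 0 kN
  M_A = -M₀ = -(-7) = 7 kN·m
Superposition: R_A = 54 kN, M_A = 507/5 kN·m

R_A = 54 kN, M_A = 507/5 kN·m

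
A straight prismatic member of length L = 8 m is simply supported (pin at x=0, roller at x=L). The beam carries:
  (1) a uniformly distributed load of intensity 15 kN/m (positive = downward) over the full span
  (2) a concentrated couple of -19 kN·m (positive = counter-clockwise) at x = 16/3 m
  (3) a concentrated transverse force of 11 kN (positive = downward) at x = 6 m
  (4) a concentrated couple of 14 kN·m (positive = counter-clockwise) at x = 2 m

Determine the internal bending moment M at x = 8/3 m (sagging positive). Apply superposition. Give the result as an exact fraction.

M(8/3) = 295/3 kN·m

Load 1 — uniform load w=15 kN/m over full span:
  M_1 = wx(L-x)/2 = 15·(8/3)·(8-(8/3))/2 = 320/3 kN·m
Load 2 — applied couple M₀=-19 kN·m at a=16/3 m (b=L-a=8/3):
  M_2 = M₀x/L  [x≤a] = (-19)·(8/3)/8 = -19/3 kN·m
Load 3 — point force P=11 kN at a=6 m (b=L-a=2):
  M_3 = Pbx/L  [x≤a] = 11·2·(8/3)/8 = 22/3 kN·m
Load 4 — applied couple M₀=14 kN·m at a=2 m (b=L-a=6):
  M_4 = M₀x/L - M₀  [x>a] = 14·(8/3)/8 - 14 = -28/3 kN·m
Superposition: M = Σ M_i = 295/3 kN·m ≈ 98.333333 kN·m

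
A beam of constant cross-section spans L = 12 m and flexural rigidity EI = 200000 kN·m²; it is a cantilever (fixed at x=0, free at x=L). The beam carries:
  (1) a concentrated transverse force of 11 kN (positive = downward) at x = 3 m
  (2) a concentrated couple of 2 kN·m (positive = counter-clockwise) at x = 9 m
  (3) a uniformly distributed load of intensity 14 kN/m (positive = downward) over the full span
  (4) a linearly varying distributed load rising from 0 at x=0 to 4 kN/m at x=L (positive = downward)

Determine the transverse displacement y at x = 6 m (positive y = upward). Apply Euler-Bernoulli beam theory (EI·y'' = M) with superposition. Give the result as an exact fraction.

y(6) = -156771/2000000 m

Load 1 — point force P=11 kN at a=3 m (b=L-a=9):
  y_1 = -Pa²(3x-a)/(6EI)  [x>a] = -11·3²·(3·6-3)/(6·200000) = -99/80000 m
Load 2 — applied couple M₀=2 kN·m at a=9 m (b=L-a=3):
  y_2 = M₀x²/(2EI)  [x≤a] = 2·6²/(2·200000) = 9/50000 m
Load 3 — uniform load w=14 kN/m over full span:
  y_3 = -wx²(x²-4Lx+6L²)/(24EI) = -14·6²·(6²-4·12·6+6·12²)/(24·200000) = -3213/50000 m
Load 4 — triangular load w₀=4 kN/m (0→w₀ over full span):
  y_4 = (w₀Lx³/12-w₀L²x²/6-w₀x⁵/(120L))/EI = (4·12·6³/12-4·12²·6²/6-4·6⁵/(120·12))/200000 = -3267/250000 m
Superposition: y = Σ y_i = -156771/2000000 m ≈ -0.078385 m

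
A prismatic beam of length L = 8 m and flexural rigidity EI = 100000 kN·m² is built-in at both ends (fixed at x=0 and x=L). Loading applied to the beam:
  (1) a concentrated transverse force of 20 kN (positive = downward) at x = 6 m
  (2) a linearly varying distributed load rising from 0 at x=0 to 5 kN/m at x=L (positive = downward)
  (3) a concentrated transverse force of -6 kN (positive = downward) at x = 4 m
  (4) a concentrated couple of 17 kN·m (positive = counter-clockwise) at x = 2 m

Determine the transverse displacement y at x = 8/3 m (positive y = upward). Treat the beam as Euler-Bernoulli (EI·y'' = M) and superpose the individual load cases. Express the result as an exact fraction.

Load 1 — point force P=20 kN at a=6 m (b=L-a=2):
  y_1 = -Pb²x²(3aL-(3a+b)x)/(6L³EI)  [x≤a] = -20·2²·(8/3)²·(3·6·8-(3·6+2)·(8/3))/(6·8³·100000) = -17/101250 m
Load 2 — triangular load w₀=5 kN/m (0→w₀ over full span):
  y_2 = -w₀x²(L-x)²(x+2L)/(120LEI) = -5·(8/3)²·(8-(8/3))²·((8/3)+2·8)/(120·8·100000) = -448/2278125 m
Load 3 — point force P=-6 kN at a=4 m (b=L-a=4):
  y_3 = -Pb²x²(3aL-(3a+b)x)/(6L³EI)  [x≤a] = -(-6)·4²·(8/3)²·(3·4·8-(3·4+4)·(8/3))/(6·8³·100000) = 2/16875 m
Load 4 — applied couple M₀=17 kN·m at a=2 m (b=L-a=6):
  y_4 = (R_Ax³/6 - M_Ax²/2 - M₀(x-a)²/2)/EI  [x>a] with R_A=153/64, M_A=-51/16 = ((153/64)·(8/3)³/6 - (-51/16)·(8/3)²/2 - 17·((8/3)-2)²/2)/100000 = 17/112500 m
Superposition: y = Σ y_i = -173/1822500 m ≈ -0.000095 m

y(8/3) = -173/1822500 m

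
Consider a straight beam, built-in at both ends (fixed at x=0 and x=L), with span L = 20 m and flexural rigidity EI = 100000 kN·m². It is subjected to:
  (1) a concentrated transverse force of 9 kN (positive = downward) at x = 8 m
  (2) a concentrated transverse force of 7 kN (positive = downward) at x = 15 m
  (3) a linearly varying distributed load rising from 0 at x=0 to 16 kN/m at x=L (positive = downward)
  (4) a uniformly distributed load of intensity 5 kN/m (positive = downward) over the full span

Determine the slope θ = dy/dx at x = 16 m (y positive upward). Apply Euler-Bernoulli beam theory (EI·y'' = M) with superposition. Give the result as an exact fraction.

Load 1 — point force P=9 kN at a=8 m (b=L-a=12):
  θ_1 = Pa²(L-x)(2bL-(3b+a)(L-x))/(2L³EI)  [x>a] = 9·8²·(20-16)·(2·12·20-(3·12+8)·(20-16))/(2·20³·100000) = 171/390625 rad
Load 2 — point force P=7 kN at a=15 m (b=L-a=5):
  θ_2 = Pa²(L-x)(2bL-(3b+a)(L-x))/(2L³EI)  [x>a] = 7·15²·(20-16)·(2·5·20-(3·5+15)·(20-16))/(2·20³·100000) = 63/200000 rad
Load 3 — triangular load w₀=16 kN/m (0→w₀ over full span):
  θ_3 = -w₀(2x(L-x)(L-2x)(x+2L)+x²(L-x)²)/(120LEI) = -16·(2·16·(20-16)·(20-2·16)·(16+2·20)+16²·(20-16)²)/(120·20·100000) = 256/46875 rad
Load 4 — uniform load w=5 kN/m over full span:
  θ_4 = -wx(L-x)(L-2x)/(12EI) = -5·16·(20-16)·(20-2·16)/(12·100000) = 2/625 rad
Superposition: θ = Σ θ_i = 706057/75000000 rad ≈ 0.009414 rad

θ(16) = 706057/75000000 rad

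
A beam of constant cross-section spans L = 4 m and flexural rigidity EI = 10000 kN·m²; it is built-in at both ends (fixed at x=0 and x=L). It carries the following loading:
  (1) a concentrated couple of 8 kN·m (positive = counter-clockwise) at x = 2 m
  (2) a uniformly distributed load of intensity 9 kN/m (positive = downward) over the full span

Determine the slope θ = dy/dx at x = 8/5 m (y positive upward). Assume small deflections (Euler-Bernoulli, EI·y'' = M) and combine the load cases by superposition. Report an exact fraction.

Load 1 — applied couple M₀=8 kN·m at a=2 m (b=L-a=2):
  θ_1 = (R_Ax²/2 - M_Ax)/EI  [x≤a] with R_A=3, M_A=2 = (3·(8/5)²/2 - 2·(8/5))/10000 = 1/15625 rad
Load 2 — uniform load w=9 kN/m over full span:
  θ_2 = -wx(L-x)(L-2x)/(12EI) = -9·(8/5)·(4-(8/5))·(4-2·(8/5))/(12·10000) = -18/78125 rad
Superposition: θ = Σ θ_i = -13/78125 rad ≈ -0.000166 rad

θ(8/5) = -13/78125 rad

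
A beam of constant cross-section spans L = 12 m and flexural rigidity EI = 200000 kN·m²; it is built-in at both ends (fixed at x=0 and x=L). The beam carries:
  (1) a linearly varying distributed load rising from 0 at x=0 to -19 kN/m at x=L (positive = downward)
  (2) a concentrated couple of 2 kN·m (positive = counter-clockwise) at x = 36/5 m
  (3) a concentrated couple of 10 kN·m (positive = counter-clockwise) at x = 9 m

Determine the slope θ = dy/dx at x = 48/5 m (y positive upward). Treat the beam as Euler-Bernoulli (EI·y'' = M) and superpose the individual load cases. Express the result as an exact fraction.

θ(48/5) = -4149/6250000 rad

Load 1 — triangular load w₀=-19 kN/m (0→w₀ over full span):
  θ_1 = -w₀(2x(L-x)(L-2x)(x+2L)+x²(L-x)²)/(120LEI) = -(-19)·(2·(48/5)·(12-(48/5))·(12-2·(48/5))·((48/5)+2·12)+(48/5)²·(12-(48/5))²)/(120·12·200000) = -1368/1953125 rad
Load 2 — applied couple M₀=2 kN·m at a=36/5 m (b=L-a=24/5):
  θ_2 = (R_Ax²/2 - M_Ax - M₀(x-a))/EI  [x>a] with R_A=6/25, M_A=16/25 = ((6/25)·(48/5)²/2 - (16/25)·(48/5) - 2·((48/5)-(36/5)))/200000 = 9/15625000 rad
Load 3 — applied couple M₀=10 kN·m at a=9 m (b=L-a=3):
  θ_3 = (R_Ax²/2 - M_Ax - M₀(x-a))/EI  [x>a] with R_A=15/16, M_A=25/8 = ((15/16)·(48/5)²/2 - (25/8)·(48/5) - 10·((48/5)-9))/200000 = 9/250000 rad
Superposition: θ = Σ θ_i = -4149/6250000 rad ≈ -0.000664 rad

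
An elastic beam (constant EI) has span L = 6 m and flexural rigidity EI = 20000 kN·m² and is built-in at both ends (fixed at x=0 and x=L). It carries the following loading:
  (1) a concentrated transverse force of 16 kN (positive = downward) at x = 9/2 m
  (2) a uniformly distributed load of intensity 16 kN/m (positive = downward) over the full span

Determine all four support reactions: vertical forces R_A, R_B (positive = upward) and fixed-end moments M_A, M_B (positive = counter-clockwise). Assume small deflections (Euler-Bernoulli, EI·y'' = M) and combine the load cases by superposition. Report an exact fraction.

R_A = 101/2 kN, M_A = 105/2 kN·m, R_B = 123/2 kN, M_B = -123/2 kN·m

Load 1 — point force P=16 kN at a=9/2 m (b=L-a=3/2):
  R_A = Pb²(3a+b)/L³ = 16·(3/2)²·(3·(9/2)+(3/2))/6³ = 5/2 kN
  M_A = Pab²/L² = 16·(9/2)·(3/2)²/6² = 9/2 kN·m
  R_B = Pa²(a+3b)/L³ = 16·(9/2)²·((9/2)+3·(3/2))/6³ = 27/2 kN
  M_B = -Pa²b/L² = -16·(9/2)²·(3/2)/6² = -27/2 kN·m
Load 2 — uniform load w=16 kN/m over full span:
  R_A = wL/2 = 16·6/2 = 48 kN
  M_A = wL²/12 = 16·6²/12 = 48 kN·m
  R_B = wL/2 = 16·6/2 = 48 kN
  M_B = -wL²/12 = -16·6²/12 = -48 kN·m
Superposition: R_A = 101/2 kN, M_A = 105/2 kN·m, R_B = 123/2 kN, M_B = -123/2 kN·m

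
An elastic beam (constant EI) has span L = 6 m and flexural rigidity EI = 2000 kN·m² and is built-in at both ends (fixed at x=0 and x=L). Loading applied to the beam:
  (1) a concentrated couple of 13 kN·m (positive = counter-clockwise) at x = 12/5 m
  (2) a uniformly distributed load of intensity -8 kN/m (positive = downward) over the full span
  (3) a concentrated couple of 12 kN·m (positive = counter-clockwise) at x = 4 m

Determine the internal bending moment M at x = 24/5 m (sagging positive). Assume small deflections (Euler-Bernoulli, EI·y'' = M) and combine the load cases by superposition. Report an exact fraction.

Load 1 — applied couple M₀=13 kN·m at a=12/5 m (b=L-a=18/5):
  M_1 = R_Ax - M_A - M₀  [x>a] with R_A=78/25, M_A=39/25 = (78/25)·(24/5) - (39/25) - 13 = 52/125 kN·m
Load 2 — uniform load w=-8 kN/m over full span:
  M_2 = wLx/2 - wL²/12 - wx²/2 = (-8)·6·(24/5)/2 - (-8)·6²/12 - (-8)·(24/5)²/2 = 24/25 kN·m
Load 3 — applied couple M₀=12 kN·m at a=4 m (b=L-a=2):
  M_3 = R_Ax - M_A - M₀  [x>a] with R_A=8/3, M_A=4 = (8/3)·(24/5) - 4 - 12 = -16/5 kN·m
Superposition: M = Σ M_i = -228/125 kN·m ≈ -1.824000 kN·m

M(24/5) = -228/125 kN·m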